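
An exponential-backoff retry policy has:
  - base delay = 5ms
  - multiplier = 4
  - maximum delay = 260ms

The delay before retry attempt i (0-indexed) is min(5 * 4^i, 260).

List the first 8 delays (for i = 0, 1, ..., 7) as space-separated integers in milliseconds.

Computing each delay:
  i=0: min(5*4^0, 260) = 5
  i=1: min(5*4^1, 260) = 20
  i=2: min(5*4^2, 260) = 80
  i=3: min(5*4^3, 260) = 260
  i=4: min(5*4^4, 260) = 260
  i=5: min(5*4^5, 260) = 260
  i=6: min(5*4^6, 260) = 260
  i=7: min(5*4^7, 260) = 260

Answer: 5 20 80 260 260 260 260 260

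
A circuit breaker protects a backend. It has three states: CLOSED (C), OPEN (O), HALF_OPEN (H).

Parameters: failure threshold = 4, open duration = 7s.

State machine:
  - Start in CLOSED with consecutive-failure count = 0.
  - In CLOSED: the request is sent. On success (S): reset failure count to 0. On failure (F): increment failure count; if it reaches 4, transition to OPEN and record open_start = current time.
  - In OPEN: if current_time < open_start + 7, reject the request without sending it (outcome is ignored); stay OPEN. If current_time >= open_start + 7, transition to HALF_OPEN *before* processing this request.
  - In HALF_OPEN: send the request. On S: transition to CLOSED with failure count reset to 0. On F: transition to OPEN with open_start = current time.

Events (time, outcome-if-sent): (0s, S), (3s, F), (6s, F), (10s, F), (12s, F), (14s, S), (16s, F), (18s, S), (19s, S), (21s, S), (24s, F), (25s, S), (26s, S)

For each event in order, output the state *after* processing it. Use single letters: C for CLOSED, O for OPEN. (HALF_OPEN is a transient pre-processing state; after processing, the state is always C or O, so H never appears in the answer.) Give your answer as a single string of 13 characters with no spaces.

State after each event:
  event#1 t=0s outcome=S: state=CLOSED
  event#2 t=3s outcome=F: state=CLOSED
  event#3 t=6s outcome=F: state=CLOSED
  event#4 t=10s outcome=F: state=CLOSED
  event#5 t=12s outcome=F: state=OPEN
  event#6 t=14s outcome=S: state=OPEN
  event#7 t=16s outcome=F: state=OPEN
  event#8 t=18s outcome=S: state=OPEN
  event#9 t=19s outcome=S: state=CLOSED
  event#10 t=21s outcome=S: state=CLOSED
  event#11 t=24s outcome=F: state=CLOSED
  event#12 t=25s outcome=S: state=CLOSED
  event#13 t=26s outcome=S: state=CLOSED

Answer: CCCCOOOOCCCCC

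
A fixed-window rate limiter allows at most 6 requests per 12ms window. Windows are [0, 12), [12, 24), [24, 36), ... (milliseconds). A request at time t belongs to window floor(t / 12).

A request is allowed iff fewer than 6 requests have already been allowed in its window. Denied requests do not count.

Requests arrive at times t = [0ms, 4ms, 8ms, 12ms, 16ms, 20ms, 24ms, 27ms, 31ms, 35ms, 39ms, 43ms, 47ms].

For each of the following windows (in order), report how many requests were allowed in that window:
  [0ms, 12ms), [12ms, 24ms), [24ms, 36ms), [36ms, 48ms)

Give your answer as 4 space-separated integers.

Processing requests:
  req#1 t=0ms (window 0): ALLOW
  req#2 t=4ms (window 0): ALLOW
  req#3 t=8ms (window 0): ALLOW
  req#4 t=12ms (window 1): ALLOW
  req#5 t=16ms (window 1): ALLOW
  req#6 t=20ms (window 1): ALLOW
  req#7 t=24ms (window 2): ALLOW
  req#8 t=27ms (window 2): ALLOW
  req#9 t=31ms (window 2): ALLOW
  req#10 t=35ms (window 2): ALLOW
  req#11 t=39ms (window 3): ALLOW
  req#12 t=43ms (window 3): ALLOW
  req#13 t=47ms (window 3): ALLOW

Allowed counts by window: 3 3 4 3

Answer: 3 3 4 3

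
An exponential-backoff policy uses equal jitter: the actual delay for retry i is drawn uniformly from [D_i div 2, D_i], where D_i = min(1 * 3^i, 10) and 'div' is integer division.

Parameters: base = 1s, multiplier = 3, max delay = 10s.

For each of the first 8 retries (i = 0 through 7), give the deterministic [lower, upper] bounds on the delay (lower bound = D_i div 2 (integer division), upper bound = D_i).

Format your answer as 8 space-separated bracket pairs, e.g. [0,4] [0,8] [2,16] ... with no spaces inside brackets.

Answer: [0,1] [1,3] [4,9] [5,10] [5,10] [5,10] [5,10] [5,10]

Derivation:
Computing bounds per retry:
  i=0: D_i=min(1*3^0,10)=1, bounds=[0,1]
  i=1: D_i=min(1*3^1,10)=3, bounds=[1,3]
  i=2: D_i=min(1*3^2,10)=9, bounds=[4,9]
  i=3: D_i=min(1*3^3,10)=10, bounds=[5,10]
  i=4: D_i=min(1*3^4,10)=10, bounds=[5,10]
  i=5: D_i=min(1*3^5,10)=10, bounds=[5,10]
  i=6: D_i=min(1*3^6,10)=10, bounds=[5,10]
  i=7: D_i=min(1*3^7,10)=10, bounds=[5,10]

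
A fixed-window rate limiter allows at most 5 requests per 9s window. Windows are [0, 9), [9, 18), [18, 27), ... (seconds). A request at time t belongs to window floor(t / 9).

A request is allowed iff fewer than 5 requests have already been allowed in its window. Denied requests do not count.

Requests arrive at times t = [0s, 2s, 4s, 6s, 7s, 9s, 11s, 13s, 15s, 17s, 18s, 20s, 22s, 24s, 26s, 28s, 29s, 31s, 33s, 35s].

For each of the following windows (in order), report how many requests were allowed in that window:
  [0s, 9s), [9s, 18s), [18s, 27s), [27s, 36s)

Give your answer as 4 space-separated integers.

Processing requests:
  req#1 t=0s (window 0): ALLOW
  req#2 t=2s (window 0): ALLOW
  req#3 t=4s (window 0): ALLOW
  req#4 t=6s (window 0): ALLOW
  req#5 t=7s (window 0): ALLOW
  req#6 t=9s (window 1): ALLOW
  req#7 t=11s (window 1): ALLOW
  req#8 t=13s (window 1): ALLOW
  req#9 t=15s (window 1): ALLOW
  req#10 t=17s (window 1): ALLOW
  req#11 t=18s (window 2): ALLOW
  req#12 t=20s (window 2): ALLOW
  req#13 t=22s (window 2): ALLOW
  req#14 t=24s (window 2): ALLOW
  req#15 t=26s (window 2): ALLOW
  req#16 t=28s (window 3): ALLOW
  req#17 t=29s (window 3): ALLOW
  req#18 t=31s (window 3): ALLOW
  req#19 t=33s (window 3): ALLOW
  req#20 t=35s (window 3): ALLOW

Allowed counts by window: 5 5 5 5

Answer: 5 5 5 5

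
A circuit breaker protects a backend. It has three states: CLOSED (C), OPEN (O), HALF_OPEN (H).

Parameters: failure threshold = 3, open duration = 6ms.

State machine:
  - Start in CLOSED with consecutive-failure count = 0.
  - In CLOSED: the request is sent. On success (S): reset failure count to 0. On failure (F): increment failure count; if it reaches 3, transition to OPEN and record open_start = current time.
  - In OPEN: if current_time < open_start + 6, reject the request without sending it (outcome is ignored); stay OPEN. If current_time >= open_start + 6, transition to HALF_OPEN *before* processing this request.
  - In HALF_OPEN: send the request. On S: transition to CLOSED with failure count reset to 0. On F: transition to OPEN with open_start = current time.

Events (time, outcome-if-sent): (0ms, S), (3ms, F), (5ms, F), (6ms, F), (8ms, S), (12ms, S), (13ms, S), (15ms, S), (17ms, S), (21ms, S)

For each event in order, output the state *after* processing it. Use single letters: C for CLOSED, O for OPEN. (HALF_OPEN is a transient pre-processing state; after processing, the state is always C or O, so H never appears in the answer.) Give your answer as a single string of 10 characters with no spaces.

Answer: CCCOOCCCCC

Derivation:
State after each event:
  event#1 t=0ms outcome=S: state=CLOSED
  event#2 t=3ms outcome=F: state=CLOSED
  event#3 t=5ms outcome=F: state=CLOSED
  event#4 t=6ms outcome=F: state=OPEN
  event#5 t=8ms outcome=S: state=OPEN
  event#6 t=12ms outcome=S: state=CLOSED
  event#7 t=13ms outcome=S: state=CLOSED
  event#8 t=15ms outcome=S: state=CLOSED
  event#9 t=17ms outcome=S: state=CLOSED
  event#10 t=21ms outcome=S: state=CLOSED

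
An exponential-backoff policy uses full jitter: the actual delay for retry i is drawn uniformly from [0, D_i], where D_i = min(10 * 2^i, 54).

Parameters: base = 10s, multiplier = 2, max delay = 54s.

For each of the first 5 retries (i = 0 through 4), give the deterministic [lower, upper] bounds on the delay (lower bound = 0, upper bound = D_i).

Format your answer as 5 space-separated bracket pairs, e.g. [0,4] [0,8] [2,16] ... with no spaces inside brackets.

Answer: [0,10] [0,20] [0,40] [0,54] [0,54]

Derivation:
Computing bounds per retry:
  i=0: D_i=min(10*2^0,54)=10, bounds=[0,10]
  i=1: D_i=min(10*2^1,54)=20, bounds=[0,20]
  i=2: D_i=min(10*2^2,54)=40, bounds=[0,40]
  i=3: D_i=min(10*2^3,54)=54, bounds=[0,54]
  i=4: D_i=min(10*2^4,54)=54, bounds=[0,54]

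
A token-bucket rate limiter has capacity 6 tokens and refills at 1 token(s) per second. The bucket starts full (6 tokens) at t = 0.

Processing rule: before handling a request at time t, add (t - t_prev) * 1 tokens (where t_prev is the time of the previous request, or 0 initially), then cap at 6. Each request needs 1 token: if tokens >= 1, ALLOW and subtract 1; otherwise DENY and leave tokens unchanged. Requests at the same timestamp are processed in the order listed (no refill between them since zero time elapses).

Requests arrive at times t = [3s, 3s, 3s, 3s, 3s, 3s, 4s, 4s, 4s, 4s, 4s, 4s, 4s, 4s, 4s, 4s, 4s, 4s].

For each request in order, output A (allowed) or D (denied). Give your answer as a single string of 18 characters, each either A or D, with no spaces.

Answer: AAAAAAADDDDDDDDDDD

Derivation:
Simulating step by step:
  req#1 t=3s: ALLOW
  req#2 t=3s: ALLOW
  req#3 t=3s: ALLOW
  req#4 t=3s: ALLOW
  req#5 t=3s: ALLOW
  req#6 t=3s: ALLOW
  req#7 t=4s: ALLOW
  req#8 t=4s: DENY
  req#9 t=4s: DENY
  req#10 t=4s: DENY
  req#11 t=4s: DENY
  req#12 t=4s: DENY
  req#13 t=4s: DENY
  req#14 t=4s: DENY
  req#15 t=4s: DENY
  req#16 t=4s: DENY
  req#17 t=4s: DENY
  req#18 t=4s: DENY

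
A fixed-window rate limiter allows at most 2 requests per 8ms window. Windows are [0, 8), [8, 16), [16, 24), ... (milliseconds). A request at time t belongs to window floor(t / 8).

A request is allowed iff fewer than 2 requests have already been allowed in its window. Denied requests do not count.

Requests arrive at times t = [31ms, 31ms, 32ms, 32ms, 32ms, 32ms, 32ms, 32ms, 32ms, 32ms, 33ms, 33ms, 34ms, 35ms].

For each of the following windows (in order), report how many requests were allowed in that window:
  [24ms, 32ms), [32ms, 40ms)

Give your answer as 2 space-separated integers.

Processing requests:
  req#1 t=31ms (window 3): ALLOW
  req#2 t=31ms (window 3): ALLOW
  req#3 t=32ms (window 4): ALLOW
  req#4 t=32ms (window 4): ALLOW
  req#5 t=32ms (window 4): DENY
  req#6 t=32ms (window 4): DENY
  req#7 t=32ms (window 4): DENY
  req#8 t=32ms (window 4): DENY
  req#9 t=32ms (window 4): DENY
  req#10 t=32ms (window 4): DENY
  req#11 t=33ms (window 4): DENY
  req#12 t=33ms (window 4): DENY
  req#13 t=34ms (window 4): DENY
  req#14 t=35ms (window 4): DENY

Allowed counts by window: 2 2

Answer: 2 2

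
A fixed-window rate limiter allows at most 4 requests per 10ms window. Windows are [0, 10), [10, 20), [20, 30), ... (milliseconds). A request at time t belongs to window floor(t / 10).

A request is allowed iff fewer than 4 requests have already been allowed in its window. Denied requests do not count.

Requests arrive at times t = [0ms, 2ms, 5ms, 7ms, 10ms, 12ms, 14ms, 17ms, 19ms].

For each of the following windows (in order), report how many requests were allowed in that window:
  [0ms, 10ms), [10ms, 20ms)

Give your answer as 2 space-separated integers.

Processing requests:
  req#1 t=0ms (window 0): ALLOW
  req#2 t=2ms (window 0): ALLOW
  req#3 t=5ms (window 0): ALLOW
  req#4 t=7ms (window 0): ALLOW
  req#5 t=10ms (window 1): ALLOW
  req#6 t=12ms (window 1): ALLOW
  req#7 t=14ms (window 1): ALLOW
  req#8 t=17ms (window 1): ALLOW
  req#9 t=19ms (window 1): DENY

Allowed counts by window: 4 4

Answer: 4 4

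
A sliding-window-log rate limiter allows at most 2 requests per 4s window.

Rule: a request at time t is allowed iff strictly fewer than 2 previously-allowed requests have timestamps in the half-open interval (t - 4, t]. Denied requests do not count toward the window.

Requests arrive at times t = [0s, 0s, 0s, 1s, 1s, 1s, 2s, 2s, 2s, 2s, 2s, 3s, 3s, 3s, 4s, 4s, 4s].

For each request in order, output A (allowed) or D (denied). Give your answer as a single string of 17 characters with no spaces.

Answer: AADDDDDDDDDDDDAAD

Derivation:
Tracking allowed requests in the window:
  req#1 t=0s: ALLOW
  req#2 t=0s: ALLOW
  req#3 t=0s: DENY
  req#4 t=1s: DENY
  req#5 t=1s: DENY
  req#6 t=1s: DENY
  req#7 t=2s: DENY
  req#8 t=2s: DENY
  req#9 t=2s: DENY
  req#10 t=2s: DENY
  req#11 t=2s: DENY
  req#12 t=3s: DENY
  req#13 t=3s: DENY
  req#14 t=3s: DENY
  req#15 t=4s: ALLOW
  req#16 t=4s: ALLOW
  req#17 t=4s: DENY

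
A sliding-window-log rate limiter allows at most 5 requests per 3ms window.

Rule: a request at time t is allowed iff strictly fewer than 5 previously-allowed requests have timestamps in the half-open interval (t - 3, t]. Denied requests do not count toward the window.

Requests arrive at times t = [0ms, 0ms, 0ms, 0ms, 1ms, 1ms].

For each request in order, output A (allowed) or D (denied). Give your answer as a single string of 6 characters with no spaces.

Answer: AAAAAD

Derivation:
Tracking allowed requests in the window:
  req#1 t=0ms: ALLOW
  req#2 t=0ms: ALLOW
  req#3 t=0ms: ALLOW
  req#4 t=0ms: ALLOW
  req#5 t=1ms: ALLOW
  req#6 t=1ms: DENY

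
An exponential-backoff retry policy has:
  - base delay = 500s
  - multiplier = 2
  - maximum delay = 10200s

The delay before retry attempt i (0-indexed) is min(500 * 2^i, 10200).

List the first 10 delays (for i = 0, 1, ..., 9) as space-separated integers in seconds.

Answer: 500 1000 2000 4000 8000 10200 10200 10200 10200 10200

Derivation:
Computing each delay:
  i=0: min(500*2^0, 10200) = 500
  i=1: min(500*2^1, 10200) = 1000
  i=2: min(500*2^2, 10200) = 2000
  i=3: min(500*2^3, 10200) = 4000
  i=4: min(500*2^4, 10200) = 8000
  i=5: min(500*2^5, 10200) = 10200
  i=6: min(500*2^6, 10200) = 10200
  i=7: min(500*2^7, 10200) = 10200
  i=8: min(500*2^8, 10200) = 10200
  i=9: min(500*2^9, 10200) = 10200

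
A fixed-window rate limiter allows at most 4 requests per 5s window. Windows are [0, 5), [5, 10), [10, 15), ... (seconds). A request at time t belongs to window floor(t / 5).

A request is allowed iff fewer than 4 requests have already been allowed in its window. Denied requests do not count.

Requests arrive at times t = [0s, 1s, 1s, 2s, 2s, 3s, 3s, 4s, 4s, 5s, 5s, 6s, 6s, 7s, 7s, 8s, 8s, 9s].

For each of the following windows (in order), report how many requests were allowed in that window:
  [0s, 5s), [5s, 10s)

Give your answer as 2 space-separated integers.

Answer: 4 4

Derivation:
Processing requests:
  req#1 t=0s (window 0): ALLOW
  req#2 t=1s (window 0): ALLOW
  req#3 t=1s (window 0): ALLOW
  req#4 t=2s (window 0): ALLOW
  req#5 t=2s (window 0): DENY
  req#6 t=3s (window 0): DENY
  req#7 t=3s (window 0): DENY
  req#8 t=4s (window 0): DENY
  req#9 t=4s (window 0): DENY
  req#10 t=5s (window 1): ALLOW
  req#11 t=5s (window 1): ALLOW
  req#12 t=6s (window 1): ALLOW
  req#13 t=6s (window 1): ALLOW
  req#14 t=7s (window 1): DENY
  req#15 t=7s (window 1): DENY
  req#16 t=8s (window 1): DENY
  req#17 t=8s (window 1): DENY
  req#18 t=9s (window 1): DENY

Allowed counts by window: 4 4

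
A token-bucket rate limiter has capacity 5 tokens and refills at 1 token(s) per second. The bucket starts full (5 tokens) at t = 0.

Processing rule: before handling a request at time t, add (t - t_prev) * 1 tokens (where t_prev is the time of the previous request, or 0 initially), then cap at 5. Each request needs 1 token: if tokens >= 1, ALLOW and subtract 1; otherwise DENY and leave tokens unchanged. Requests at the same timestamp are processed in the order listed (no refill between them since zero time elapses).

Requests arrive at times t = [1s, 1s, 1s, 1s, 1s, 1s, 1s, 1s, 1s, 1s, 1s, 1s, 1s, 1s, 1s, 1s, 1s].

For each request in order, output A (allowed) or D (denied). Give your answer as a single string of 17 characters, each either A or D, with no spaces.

Answer: AAAAADDDDDDDDDDDD

Derivation:
Simulating step by step:
  req#1 t=1s: ALLOW
  req#2 t=1s: ALLOW
  req#3 t=1s: ALLOW
  req#4 t=1s: ALLOW
  req#5 t=1s: ALLOW
  req#6 t=1s: DENY
  req#7 t=1s: DENY
  req#8 t=1s: DENY
  req#9 t=1s: DENY
  req#10 t=1s: DENY
  req#11 t=1s: DENY
  req#12 t=1s: DENY
  req#13 t=1s: DENY
  req#14 t=1s: DENY
  req#15 t=1s: DENY
  req#16 t=1s: DENY
  req#17 t=1s: DENY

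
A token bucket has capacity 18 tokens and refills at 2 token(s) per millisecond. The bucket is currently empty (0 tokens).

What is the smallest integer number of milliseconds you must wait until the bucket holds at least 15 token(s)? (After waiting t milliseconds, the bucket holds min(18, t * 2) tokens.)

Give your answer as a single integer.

Answer: 8

Derivation:
Need t * 2 >= 15, so t >= 15/2.
Smallest integer t = ceil(15/2) = 8.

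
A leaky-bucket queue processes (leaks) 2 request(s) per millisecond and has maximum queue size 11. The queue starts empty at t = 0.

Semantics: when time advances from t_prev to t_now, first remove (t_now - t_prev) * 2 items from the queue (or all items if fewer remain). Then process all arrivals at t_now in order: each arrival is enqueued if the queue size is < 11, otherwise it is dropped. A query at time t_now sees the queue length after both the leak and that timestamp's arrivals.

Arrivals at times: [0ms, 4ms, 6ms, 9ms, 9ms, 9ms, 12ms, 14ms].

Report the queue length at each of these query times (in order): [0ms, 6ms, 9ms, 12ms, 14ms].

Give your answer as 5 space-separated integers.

Answer: 1 1 3 1 1

Derivation:
Queue lengths at query times:
  query t=0ms: backlog = 1
  query t=6ms: backlog = 1
  query t=9ms: backlog = 3
  query t=12ms: backlog = 1
  query t=14ms: backlog = 1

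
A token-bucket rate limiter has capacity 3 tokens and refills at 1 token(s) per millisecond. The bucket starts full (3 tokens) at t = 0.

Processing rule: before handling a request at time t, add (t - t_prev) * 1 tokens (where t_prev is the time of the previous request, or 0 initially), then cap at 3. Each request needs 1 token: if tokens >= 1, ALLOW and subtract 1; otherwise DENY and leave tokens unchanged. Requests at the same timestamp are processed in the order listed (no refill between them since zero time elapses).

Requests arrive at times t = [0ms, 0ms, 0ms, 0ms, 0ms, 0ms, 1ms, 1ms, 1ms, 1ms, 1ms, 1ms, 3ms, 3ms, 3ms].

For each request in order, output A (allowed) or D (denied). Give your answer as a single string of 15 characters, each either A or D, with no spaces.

Answer: AAADDDADDDDDAAD

Derivation:
Simulating step by step:
  req#1 t=0ms: ALLOW
  req#2 t=0ms: ALLOW
  req#3 t=0ms: ALLOW
  req#4 t=0ms: DENY
  req#5 t=0ms: DENY
  req#6 t=0ms: DENY
  req#7 t=1ms: ALLOW
  req#8 t=1ms: DENY
  req#9 t=1ms: DENY
  req#10 t=1ms: DENY
  req#11 t=1ms: DENY
  req#12 t=1ms: DENY
  req#13 t=3ms: ALLOW
  req#14 t=3ms: ALLOW
  req#15 t=3ms: DENY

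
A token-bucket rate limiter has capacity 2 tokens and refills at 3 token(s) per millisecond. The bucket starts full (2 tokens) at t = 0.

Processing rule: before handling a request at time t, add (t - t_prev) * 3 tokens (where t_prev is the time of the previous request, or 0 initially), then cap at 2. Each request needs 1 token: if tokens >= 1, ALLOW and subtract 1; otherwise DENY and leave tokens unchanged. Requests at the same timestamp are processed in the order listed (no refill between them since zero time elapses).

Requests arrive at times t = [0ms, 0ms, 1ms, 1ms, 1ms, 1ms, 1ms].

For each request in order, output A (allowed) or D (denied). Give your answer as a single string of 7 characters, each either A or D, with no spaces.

Simulating step by step:
  req#1 t=0ms: ALLOW
  req#2 t=0ms: ALLOW
  req#3 t=1ms: ALLOW
  req#4 t=1ms: ALLOW
  req#5 t=1ms: DENY
  req#6 t=1ms: DENY
  req#7 t=1ms: DENY

Answer: AAAADDD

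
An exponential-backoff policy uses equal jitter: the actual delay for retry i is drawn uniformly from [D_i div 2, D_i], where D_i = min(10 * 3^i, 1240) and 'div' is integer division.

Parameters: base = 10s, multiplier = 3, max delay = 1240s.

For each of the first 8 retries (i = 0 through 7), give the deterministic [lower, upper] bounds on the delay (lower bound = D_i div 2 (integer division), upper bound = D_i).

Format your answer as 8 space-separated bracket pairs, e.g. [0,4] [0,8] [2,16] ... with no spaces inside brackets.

Answer: [5,10] [15,30] [45,90] [135,270] [405,810] [620,1240] [620,1240] [620,1240]

Derivation:
Computing bounds per retry:
  i=0: D_i=min(10*3^0,1240)=10, bounds=[5,10]
  i=1: D_i=min(10*3^1,1240)=30, bounds=[15,30]
  i=2: D_i=min(10*3^2,1240)=90, bounds=[45,90]
  i=3: D_i=min(10*3^3,1240)=270, bounds=[135,270]
  i=4: D_i=min(10*3^4,1240)=810, bounds=[405,810]
  i=5: D_i=min(10*3^5,1240)=1240, bounds=[620,1240]
  i=6: D_i=min(10*3^6,1240)=1240, bounds=[620,1240]
  i=7: D_i=min(10*3^7,1240)=1240, bounds=[620,1240]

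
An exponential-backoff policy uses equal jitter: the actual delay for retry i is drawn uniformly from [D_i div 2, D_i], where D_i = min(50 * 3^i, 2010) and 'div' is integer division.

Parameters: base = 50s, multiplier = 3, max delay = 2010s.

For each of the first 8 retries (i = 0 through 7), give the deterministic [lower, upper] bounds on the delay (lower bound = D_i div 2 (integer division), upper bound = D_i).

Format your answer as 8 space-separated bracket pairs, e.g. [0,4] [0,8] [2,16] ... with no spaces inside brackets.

Answer: [25,50] [75,150] [225,450] [675,1350] [1005,2010] [1005,2010] [1005,2010] [1005,2010]

Derivation:
Computing bounds per retry:
  i=0: D_i=min(50*3^0,2010)=50, bounds=[25,50]
  i=1: D_i=min(50*3^1,2010)=150, bounds=[75,150]
  i=2: D_i=min(50*3^2,2010)=450, bounds=[225,450]
  i=3: D_i=min(50*3^3,2010)=1350, bounds=[675,1350]
  i=4: D_i=min(50*3^4,2010)=2010, bounds=[1005,2010]
  i=5: D_i=min(50*3^5,2010)=2010, bounds=[1005,2010]
  i=6: D_i=min(50*3^6,2010)=2010, bounds=[1005,2010]
  i=7: D_i=min(50*3^7,2010)=2010, bounds=[1005,2010]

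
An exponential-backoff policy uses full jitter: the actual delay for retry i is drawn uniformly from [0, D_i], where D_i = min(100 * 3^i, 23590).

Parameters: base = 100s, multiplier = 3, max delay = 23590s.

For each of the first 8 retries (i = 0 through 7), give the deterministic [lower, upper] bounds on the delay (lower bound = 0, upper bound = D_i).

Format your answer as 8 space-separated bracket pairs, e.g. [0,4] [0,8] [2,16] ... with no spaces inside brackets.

Answer: [0,100] [0,300] [0,900] [0,2700] [0,8100] [0,23590] [0,23590] [0,23590]

Derivation:
Computing bounds per retry:
  i=0: D_i=min(100*3^0,23590)=100, bounds=[0,100]
  i=1: D_i=min(100*3^1,23590)=300, bounds=[0,300]
  i=2: D_i=min(100*3^2,23590)=900, bounds=[0,900]
  i=3: D_i=min(100*3^3,23590)=2700, bounds=[0,2700]
  i=4: D_i=min(100*3^4,23590)=8100, bounds=[0,8100]
  i=5: D_i=min(100*3^5,23590)=23590, bounds=[0,23590]
  i=6: D_i=min(100*3^6,23590)=23590, bounds=[0,23590]
  i=7: D_i=min(100*3^7,23590)=23590, bounds=[0,23590]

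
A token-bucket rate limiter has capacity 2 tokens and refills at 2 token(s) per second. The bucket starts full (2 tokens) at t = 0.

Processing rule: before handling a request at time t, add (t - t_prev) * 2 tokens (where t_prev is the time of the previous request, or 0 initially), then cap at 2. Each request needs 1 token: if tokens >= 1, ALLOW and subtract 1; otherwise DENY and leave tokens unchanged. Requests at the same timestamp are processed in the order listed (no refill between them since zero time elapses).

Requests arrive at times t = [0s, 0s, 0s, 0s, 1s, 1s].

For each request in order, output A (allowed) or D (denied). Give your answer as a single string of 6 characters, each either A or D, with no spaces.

Simulating step by step:
  req#1 t=0s: ALLOW
  req#2 t=0s: ALLOW
  req#3 t=0s: DENY
  req#4 t=0s: DENY
  req#5 t=1s: ALLOW
  req#6 t=1s: ALLOW

Answer: AADDAA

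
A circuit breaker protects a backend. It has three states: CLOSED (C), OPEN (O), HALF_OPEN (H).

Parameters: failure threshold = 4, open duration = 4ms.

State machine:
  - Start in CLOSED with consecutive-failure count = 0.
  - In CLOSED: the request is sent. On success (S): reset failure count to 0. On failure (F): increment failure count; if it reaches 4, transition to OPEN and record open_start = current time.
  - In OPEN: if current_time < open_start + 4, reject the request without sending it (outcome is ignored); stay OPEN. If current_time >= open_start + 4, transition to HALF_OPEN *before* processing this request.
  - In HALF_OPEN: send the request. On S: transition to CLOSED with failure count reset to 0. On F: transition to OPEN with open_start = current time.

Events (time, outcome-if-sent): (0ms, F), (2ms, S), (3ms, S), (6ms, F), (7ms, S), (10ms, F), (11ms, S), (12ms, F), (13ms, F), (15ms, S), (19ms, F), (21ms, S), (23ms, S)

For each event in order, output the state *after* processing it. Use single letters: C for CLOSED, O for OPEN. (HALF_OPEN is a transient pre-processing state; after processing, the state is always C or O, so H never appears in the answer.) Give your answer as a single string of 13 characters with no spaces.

Answer: CCCCCCCCCCCCC

Derivation:
State after each event:
  event#1 t=0ms outcome=F: state=CLOSED
  event#2 t=2ms outcome=S: state=CLOSED
  event#3 t=3ms outcome=S: state=CLOSED
  event#4 t=6ms outcome=F: state=CLOSED
  event#5 t=7ms outcome=S: state=CLOSED
  event#6 t=10ms outcome=F: state=CLOSED
  event#7 t=11ms outcome=S: state=CLOSED
  event#8 t=12ms outcome=F: state=CLOSED
  event#9 t=13ms outcome=F: state=CLOSED
  event#10 t=15ms outcome=S: state=CLOSED
  event#11 t=19ms outcome=F: state=CLOSED
  event#12 t=21ms outcome=S: state=CLOSED
  event#13 t=23ms outcome=S: state=CLOSED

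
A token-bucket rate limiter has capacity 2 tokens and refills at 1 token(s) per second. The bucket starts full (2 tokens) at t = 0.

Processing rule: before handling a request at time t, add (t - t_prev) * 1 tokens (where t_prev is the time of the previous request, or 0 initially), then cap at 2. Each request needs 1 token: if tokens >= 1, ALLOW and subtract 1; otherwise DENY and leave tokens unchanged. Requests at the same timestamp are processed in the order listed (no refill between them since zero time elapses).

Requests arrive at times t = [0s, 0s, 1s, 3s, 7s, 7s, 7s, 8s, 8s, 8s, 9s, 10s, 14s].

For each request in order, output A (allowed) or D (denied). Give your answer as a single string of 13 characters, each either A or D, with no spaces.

Answer: AAAAAADADDAAA

Derivation:
Simulating step by step:
  req#1 t=0s: ALLOW
  req#2 t=0s: ALLOW
  req#3 t=1s: ALLOW
  req#4 t=3s: ALLOW
  req#5 t=7s: ALLOW
  req#6 t=7s: ALLOW
  req#7 t=7s: DENY
  req#8 t=8s: ALLOW
  req#9 t=8s: DENY
  req#10 t=8s: DENY
  req#11 t=9s: ALLOW
  req#12 t=10s: ALLOW
  req#13 t=14s: ALLOW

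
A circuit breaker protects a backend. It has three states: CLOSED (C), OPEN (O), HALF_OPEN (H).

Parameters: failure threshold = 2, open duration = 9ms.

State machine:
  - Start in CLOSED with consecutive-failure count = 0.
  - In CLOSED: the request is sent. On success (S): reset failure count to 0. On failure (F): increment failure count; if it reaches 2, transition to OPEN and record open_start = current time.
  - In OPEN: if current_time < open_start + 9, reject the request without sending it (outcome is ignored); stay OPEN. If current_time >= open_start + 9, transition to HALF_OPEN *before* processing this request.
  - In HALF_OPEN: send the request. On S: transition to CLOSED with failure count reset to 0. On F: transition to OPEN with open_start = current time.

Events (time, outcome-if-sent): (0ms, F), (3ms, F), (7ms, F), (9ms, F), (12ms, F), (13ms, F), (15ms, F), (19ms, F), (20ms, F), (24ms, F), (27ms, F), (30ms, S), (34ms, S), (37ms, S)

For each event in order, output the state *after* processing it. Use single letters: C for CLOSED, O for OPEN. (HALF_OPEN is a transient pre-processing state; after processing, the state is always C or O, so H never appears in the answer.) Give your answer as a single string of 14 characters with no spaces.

Answer: COOOOOOOOOOOCC

Derivation:
State after each event:
  event#1 t=0ms outcome=F: state=CLOSED
  event#2 t=3ms outcome=F: state=OPEN
  event#3 t=7ms outcome=F: state=OPEN
  event#4 t=9ms outcome=F: state=OPEN
  event#5 t=12ms outcome=F: state=OPEN
  event#6 t=13ms outcome=F: state=OPEN
  event#7 t=15ms outcome=F: state=OPEN
  event#8 t=19ms outcome=F: state=OPEN
  event#9 t=20ms outcome=F: state=OPEN
  event#10 t=24ms outcome=F: state=OPEN
  event#11 t=27ms outcome=F: state=OPEN
  event#12 t=30ms outcome=S: state=OPEN
  event#13 t=34ms outcome=S: state=CLOSED
  event#14 t=37ms outcome=S: state=CLOSED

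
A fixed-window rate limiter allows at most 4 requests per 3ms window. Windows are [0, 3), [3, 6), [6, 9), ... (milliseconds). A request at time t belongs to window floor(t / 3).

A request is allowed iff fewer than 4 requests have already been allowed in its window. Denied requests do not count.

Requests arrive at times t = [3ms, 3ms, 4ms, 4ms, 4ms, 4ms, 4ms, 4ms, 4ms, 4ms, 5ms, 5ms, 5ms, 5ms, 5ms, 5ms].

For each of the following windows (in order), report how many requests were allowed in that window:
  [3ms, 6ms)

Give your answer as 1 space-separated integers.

Answer: 4

Derivation:
Processing requests:
  req#1 t=3ms (window 1): ALLOW
  req#2 t=3ms (window 1): ALLOW
  req#3 t=4ms (window 1): ALLOW
  req#4 t=4ms (window 1): ALLOW
  req#5 t=4ms (window 1): DENY
  req#6 t=4ms (window 1): DENY
  req#7 t=4ms (window 1): DENY
  req#8 t=4ms (window 1): DENY
  req#9 t=4ms (window 1): DENY
  req#10 t=4ms (window 1): DENY
  req#11 t=5ms (window 1): DENY
  req#12 t=5ms (window 1): DENY
  req#13 t=5ms (window 1): DENY
  req#14 t=5ms (window 1): DENY
  req#15 t=5ms (window 1): DENY
  req#16 t=5ms (window 1): DENY

Allowed counts by window: 4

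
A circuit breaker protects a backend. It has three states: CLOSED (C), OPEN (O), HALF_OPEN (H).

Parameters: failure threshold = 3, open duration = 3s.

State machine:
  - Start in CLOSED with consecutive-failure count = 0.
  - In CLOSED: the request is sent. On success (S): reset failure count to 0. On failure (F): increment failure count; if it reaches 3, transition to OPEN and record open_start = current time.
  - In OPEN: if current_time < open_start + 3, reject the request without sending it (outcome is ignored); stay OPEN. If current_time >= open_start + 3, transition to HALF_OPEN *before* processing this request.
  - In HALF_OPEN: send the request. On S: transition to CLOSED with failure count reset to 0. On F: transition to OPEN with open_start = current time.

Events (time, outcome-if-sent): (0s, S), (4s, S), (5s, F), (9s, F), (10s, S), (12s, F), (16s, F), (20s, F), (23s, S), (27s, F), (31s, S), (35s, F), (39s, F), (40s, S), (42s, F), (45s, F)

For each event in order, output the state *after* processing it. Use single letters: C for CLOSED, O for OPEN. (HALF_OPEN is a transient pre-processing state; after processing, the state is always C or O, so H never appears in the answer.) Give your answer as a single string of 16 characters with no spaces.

Answer: CCCCCCCOCCCCCCCC

Derivation:
State after each event:
  event#1 t=0s outcome=S: state=CLOSED
  event#2 t=4s outcome=S: state=CLOSED
  event#3 t=5s outcome=F: state=CLOSED
  event#4 t=9s outcome=F: state=CLOSED
  event#5 t=10s outcome=S: state=CLOSED
  event#6 t=12s outcome=F: state=CLOSED
  event#7 t=16s outcome=F: state=CLOSED
  event#8 t=20s outcome=F: state=OPEN
  event#9 t=23s outcome=S: state=CLOSED
  event#10 t=27s outcome=F: state=CLOSED
  event#11 t=31s outcome=S: state=CLOSED
  event#12 t=35s outcome=F: state=CLOSED
  event#13 t=39s outcome=F: state=CLOSED
  event#14 t=40s outcome=S: state=CLOSED
  event#15 t=42s outcome=F: state=CLOSED
  event#16 t=45s outcome=F: state=CLOSED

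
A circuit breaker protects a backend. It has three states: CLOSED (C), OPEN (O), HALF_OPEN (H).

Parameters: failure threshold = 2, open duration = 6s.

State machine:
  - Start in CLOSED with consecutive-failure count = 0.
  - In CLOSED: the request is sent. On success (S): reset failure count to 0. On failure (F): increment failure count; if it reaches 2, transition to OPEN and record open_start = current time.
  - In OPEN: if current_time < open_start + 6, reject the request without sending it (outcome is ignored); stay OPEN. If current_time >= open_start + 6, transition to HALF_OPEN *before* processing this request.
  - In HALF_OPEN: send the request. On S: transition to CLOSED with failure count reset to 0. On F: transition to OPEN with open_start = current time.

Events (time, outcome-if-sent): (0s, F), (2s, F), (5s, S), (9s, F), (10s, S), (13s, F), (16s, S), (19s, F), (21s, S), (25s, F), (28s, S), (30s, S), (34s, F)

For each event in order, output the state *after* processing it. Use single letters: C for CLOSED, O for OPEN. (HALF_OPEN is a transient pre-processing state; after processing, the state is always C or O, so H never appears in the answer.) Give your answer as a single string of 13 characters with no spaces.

State after each event:
  event#1 t=0s outcome=F: state=CLOSED
  event#2 t=2s outcome=F: state=OPEN
  event#3 t=5s outcome=S: state=OPEN
  event#4 t=9s outcome=F: state=OPEN
  event#5 t=10s outcome=S: state=OPEN
  event#6 t=13s outcome=F: state=OPEN
  event#7 t=16s outcome=S: state=CLOSED
  event#8 t=19s outcome=F: state=CLOSED
  event#9 t=21s outcome=S: state=CLOSED
  event#10 t=25s outcome=F: state=CLOSED
  event#11 t=28s outcome=S: state=CLOSED
  event#12 t=30s outcome=S: state=CLOSED
  event#13 t=34s outcome=F: state=CLOSED

Answer: COOOOOCCCCCCC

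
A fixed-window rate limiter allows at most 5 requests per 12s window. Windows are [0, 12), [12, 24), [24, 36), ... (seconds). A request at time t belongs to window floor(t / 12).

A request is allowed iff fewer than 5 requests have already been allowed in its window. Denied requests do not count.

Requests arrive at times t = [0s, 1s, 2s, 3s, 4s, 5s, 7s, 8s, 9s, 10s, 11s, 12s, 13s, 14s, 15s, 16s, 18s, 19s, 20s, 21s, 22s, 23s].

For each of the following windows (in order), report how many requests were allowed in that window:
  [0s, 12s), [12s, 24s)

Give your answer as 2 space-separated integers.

Answer: 5 5

Derivation:
Processing requests:
  req#1 t=0s (window 0): ALLOW
  req#2 t=1s (window 0): ALLOW
  req#3 t=2s (window 0): ALLOW
  req#4 t=3s (window 0): ALLOW
  req#5 t=4s (window 0): ALLOW
  req#6 t=5s (window 0): DENY
  req#7 t=7s (window 0): DENY
  req#8 t=8s (window 0): DENY
  req#9 t=9s (window 0): DENY
  req#10 t=10s (window 0): DENY
  req#11 t=11s (window 0): DENY
  req#12 t=12s (window 1): ALLOW
  req#13 t=13s (window 1): ALLOW
  req#14 t=14s (window 1): ALLOW
  req#15 t=15s (window 1): ALLOW
  req#16 t=16s (window 1): ALLOW
  req#17 t=18s (window 1): DENY
  req#18 t=19s (window 1): DENY
  req#19 t=20s (window 1): DENY
  req#20 t=21s (window 1): DENY
  req#21 t=22s (window 1): DENY
  req#22 t=23s (window 1): DENY

Allowed counts by window: 5 5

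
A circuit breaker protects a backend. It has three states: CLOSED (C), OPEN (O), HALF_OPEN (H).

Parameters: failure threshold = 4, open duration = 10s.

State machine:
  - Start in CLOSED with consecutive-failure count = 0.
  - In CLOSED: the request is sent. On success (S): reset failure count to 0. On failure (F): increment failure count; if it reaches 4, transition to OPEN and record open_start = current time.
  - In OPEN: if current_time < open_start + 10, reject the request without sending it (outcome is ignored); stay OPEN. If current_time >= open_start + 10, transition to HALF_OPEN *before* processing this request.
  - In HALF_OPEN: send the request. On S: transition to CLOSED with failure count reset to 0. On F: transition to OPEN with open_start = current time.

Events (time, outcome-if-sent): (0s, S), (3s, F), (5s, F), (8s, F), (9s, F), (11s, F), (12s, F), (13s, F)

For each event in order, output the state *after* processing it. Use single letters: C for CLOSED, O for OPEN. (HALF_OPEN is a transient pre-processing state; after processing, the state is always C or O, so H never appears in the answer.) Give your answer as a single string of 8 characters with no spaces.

State after each event:
  event#1 t=0s outcome=S: state=CLOSED
  event#2 t=3s outcome=F: state=CLOSED
  event#3 t=5s outcome=F: state=CLOSED
  event#4 t=8s outcome=F: state=CLOSED
  event#5 t=9s outcome=F: state=OPEN
  event#6 t=11s outcome=F: state=OPEN
  event#7 t=12s outcome=F: state=OPEN
  event#8 t=13s outcome=F: state=OPEN

Answer: CCCCOOOO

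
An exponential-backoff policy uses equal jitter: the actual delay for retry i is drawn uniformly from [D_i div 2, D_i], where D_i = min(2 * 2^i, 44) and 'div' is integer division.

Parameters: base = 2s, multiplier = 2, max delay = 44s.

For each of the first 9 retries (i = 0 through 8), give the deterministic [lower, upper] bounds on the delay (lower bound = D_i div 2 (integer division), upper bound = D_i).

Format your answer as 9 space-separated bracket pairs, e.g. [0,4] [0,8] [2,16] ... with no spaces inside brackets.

Computing bounds per retry:
  i=0: D_i=min(2*2^0,44)=2, bounds=[1,2]
  i=1: D_i=min(2*2^1,44)=4, bounds=[2,4]
  i=2: D_i=min(2*2^2,44)=8, bounds=[4,8]
  i=3: D_i=min(2*2^3,44)=16, bounds=[8,16]
  i=4: D_i=min(2*2^4,44)=32, bounds=[16,32]
  i=5: D_i=min(2*2^5,44)=44, bounds=[22,44]
  i=6: D_i=min(2*2^6,44)=44, bounds=[22,44]
  i=7: D_i=min(2*2^7,44)=44, bounds=[22,44]
  i=8: D_i=min(2*2^8,44)=44, bounds=[22,44]

Answer: [1,2] [2,4] [4,8] [8,16] [16,32] [22,44] [22,44] [22,44] [22,44]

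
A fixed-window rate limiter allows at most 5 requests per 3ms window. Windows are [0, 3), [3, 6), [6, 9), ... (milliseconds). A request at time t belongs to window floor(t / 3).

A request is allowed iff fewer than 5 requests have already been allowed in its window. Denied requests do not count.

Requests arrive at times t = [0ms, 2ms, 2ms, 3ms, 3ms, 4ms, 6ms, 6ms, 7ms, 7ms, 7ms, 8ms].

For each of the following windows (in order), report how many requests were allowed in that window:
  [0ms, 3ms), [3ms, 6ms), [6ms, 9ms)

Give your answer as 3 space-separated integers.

Processing requests:
  req#1 t=0ms (window 0): ALLOW
  req#2 t=2ms (window 0): ALLOW
  req#3 t=2ms (window 0): ALLOW
  req#4 t=3ms (window 1): ALLOW
  req#5 t=3ms (window 1): ALLOW
  req#6 t=4ms (window 1): ALLOW
  req#7 t=6ms (window 2): ALLOW
  req#8 t=6ms (window 2): ALLOW
  req#9 t=7ms (window 2): ALLOW
  req#10 t=7ms (window 2): ALLOW
  req#11 t=7ms (window 2): ALLOW
  req#12 t=8ms (window 2): DENY

Allowed counts by window: 3 3 5

Answer: 3 3 5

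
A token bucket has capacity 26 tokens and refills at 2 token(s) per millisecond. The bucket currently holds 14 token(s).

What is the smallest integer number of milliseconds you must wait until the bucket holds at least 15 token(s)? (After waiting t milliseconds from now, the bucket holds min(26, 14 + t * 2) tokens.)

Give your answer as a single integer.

Need 14 + t * 2 >= 15, so t >= 1/2.
Smallest integer t = ceil(1/2) = 1.

Answer: 1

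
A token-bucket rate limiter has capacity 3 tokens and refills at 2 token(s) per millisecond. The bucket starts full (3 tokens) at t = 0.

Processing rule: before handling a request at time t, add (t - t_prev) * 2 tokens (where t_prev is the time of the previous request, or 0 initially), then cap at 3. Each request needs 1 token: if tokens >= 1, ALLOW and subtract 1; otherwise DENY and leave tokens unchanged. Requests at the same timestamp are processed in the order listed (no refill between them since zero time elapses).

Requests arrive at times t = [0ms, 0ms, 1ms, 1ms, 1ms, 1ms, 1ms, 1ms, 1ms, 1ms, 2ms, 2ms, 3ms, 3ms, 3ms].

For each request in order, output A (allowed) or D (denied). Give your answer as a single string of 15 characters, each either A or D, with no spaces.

Simulating step by step:
  req#1 t=0ms: ALLOW
  req#2 t=0ms: ALLOW
  req#3 t=1ms: ALLOW
  req#4 t=1ms: ALLOW
  req#5 t=1ms: ALLOW
  req#6 t=1ms: DENY
  req#7 t=1ms: DENY
  req#8 t=1ms: DENY
  req#9 t=1ms: DENY
  req#10 t=1ms: DENY
  req#11 t=2ms: ALLOW
  req#12 t=2ms: ALLOW
  req#13 t=3ms: ALLOW
  req#14 t=3ms: ALLOW
  req#15 t=3ms: DENY

Answer: AAAAADDDDDAAAAD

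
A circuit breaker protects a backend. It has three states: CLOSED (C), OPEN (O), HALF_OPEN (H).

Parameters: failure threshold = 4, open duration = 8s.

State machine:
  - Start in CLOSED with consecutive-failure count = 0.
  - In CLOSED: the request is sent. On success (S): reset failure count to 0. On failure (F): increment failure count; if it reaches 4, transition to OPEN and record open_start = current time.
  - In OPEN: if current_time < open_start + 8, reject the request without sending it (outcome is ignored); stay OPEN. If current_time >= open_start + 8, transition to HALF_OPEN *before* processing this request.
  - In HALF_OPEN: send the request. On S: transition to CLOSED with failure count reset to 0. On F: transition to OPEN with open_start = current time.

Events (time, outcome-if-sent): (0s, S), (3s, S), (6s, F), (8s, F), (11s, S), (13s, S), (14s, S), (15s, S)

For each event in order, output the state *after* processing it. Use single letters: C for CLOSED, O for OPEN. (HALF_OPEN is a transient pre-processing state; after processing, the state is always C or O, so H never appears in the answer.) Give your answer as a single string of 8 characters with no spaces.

Answer: CCCCCCCC

Derivation:
State after each event:
  event#1 t=0s outcome=S: state=CLOSED
  event#2 t=3s outcome=S: state=CLOSED
  event#3 t=6s outcome=F: state=CLOSED
  event#4 t=8s outcome=F: state=CLOSED
  event#5 t=11s outcome=S: state=CLOSED
  event#6 t=13s outcome=S: state=CLOSED
  event#7 t=14s outcome=S: state=CLOSED
  event#8 t=15s outcome=S: state=CLOSED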